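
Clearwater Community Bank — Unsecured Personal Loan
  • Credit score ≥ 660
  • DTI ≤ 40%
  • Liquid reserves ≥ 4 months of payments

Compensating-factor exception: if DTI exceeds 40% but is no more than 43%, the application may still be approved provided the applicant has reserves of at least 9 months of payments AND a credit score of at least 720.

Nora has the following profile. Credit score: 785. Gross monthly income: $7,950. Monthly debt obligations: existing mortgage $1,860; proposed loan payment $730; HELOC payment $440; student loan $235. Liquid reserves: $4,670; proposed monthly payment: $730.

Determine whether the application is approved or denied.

Credit score 785 ≥ 660 (meets base)
Total debts = (1,860 + 730 + 440 + 235) = 3,265. DTI: 3,265 ÷ 7,950 = 41.1%, over the 40% base limit.
Reserves = 4,670/730 = 6.4 months ≥ 4
DTI 41.1% is within the 40%–43% exception band; checking compensating factors.
Reserves 6.4 < 9 months; credit score 785 ≥ 720.
Override conditions not both satisfied; exception does not apply.

Denied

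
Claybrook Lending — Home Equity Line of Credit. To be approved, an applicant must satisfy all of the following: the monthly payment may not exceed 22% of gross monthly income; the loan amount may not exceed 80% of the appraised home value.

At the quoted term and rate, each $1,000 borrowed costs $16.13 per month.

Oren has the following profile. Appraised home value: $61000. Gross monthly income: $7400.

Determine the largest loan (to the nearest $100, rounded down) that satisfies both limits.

Payment cap: 22% × $7,400 = $1,628/month.
At $16.13 per $1,000, that supports 1,628/16.13 × 1,000 ≈ $100,929 → $100,900.
LTV cap: 80% × $61,000 = $48,800 → $48,800.
Binding constraint: loan-to-value.

$48,800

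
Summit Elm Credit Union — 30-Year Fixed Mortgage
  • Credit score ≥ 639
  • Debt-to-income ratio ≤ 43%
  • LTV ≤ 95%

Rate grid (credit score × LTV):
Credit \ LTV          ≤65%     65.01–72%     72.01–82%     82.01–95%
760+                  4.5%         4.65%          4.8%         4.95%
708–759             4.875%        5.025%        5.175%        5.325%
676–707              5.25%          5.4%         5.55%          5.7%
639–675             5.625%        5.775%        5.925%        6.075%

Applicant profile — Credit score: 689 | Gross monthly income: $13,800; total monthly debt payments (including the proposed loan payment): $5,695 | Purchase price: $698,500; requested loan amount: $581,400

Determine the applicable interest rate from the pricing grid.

Credit score 689 ≥ 639; Debt-to-income = 5,695/13,800 = 41.3% — meets 43% limit
LTV = 581,400/698,500 = 83.2% ≤ 95%
Row: 689 falls in 676–707. Column: 83.2% falls in 82.01–95%. Rate = 5.7%.

5.7%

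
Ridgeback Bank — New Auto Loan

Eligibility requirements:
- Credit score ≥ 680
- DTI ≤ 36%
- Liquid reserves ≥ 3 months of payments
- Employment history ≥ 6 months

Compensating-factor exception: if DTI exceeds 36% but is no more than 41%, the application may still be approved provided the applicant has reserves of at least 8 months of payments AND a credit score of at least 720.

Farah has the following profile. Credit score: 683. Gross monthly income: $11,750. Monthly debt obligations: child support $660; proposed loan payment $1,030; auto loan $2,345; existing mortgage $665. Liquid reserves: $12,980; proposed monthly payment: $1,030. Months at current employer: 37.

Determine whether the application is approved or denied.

Credit score 683 ≥ 680 (meets base)
Total debts = (660 + 1,030 + 2,345 + 665) = 4,700. DTI = 4,700/11,750 = 40% > 36% — standard DTI limit exceeded.
Reserves: 12,980 ÷ 1,030 = 12.6 months (meets 3-month minimum)
Employment 37 ≥ 6 months
40% falls in the override range (36%–41%), so the compensating-factor test applies.
Override check — reserves: 12.6 mo (ok); score: 683 (below 720).
Override conditions not both satisfied; exception does not apply.

Denied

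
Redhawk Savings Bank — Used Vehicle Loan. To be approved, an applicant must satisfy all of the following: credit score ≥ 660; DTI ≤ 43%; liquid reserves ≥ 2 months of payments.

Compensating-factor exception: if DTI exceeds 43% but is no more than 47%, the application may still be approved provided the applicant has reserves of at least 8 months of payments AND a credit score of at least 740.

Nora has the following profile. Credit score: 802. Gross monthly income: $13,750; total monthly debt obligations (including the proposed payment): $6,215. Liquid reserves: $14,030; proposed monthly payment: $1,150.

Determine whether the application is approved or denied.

Approved

Credit score 802 ≥ 660 (meets base)
DTI = 6,215/13,750 = 45.2% > 43% — standard DTI limit exceeded.
Reserves: 14,030 ÷ 1,150 = 12.2 months (meets 2-month minimum)
DTI 45.2% is within the 43%–47% exception band; checking compensating factors.
Reserves 12.2 ≥ 8 months; credit score 802 ≥ 740.
Both compensating conditions met → exception applies.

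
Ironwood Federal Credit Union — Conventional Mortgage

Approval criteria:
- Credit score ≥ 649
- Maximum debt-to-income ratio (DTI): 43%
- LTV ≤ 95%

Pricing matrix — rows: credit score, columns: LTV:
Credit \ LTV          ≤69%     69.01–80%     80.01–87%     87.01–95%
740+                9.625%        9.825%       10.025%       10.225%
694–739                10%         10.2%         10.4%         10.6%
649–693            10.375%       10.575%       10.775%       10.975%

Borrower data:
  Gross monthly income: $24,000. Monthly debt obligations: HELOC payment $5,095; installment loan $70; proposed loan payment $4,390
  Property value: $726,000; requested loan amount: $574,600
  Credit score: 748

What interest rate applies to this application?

9.825%

Credit score 748 ≥ 649; Total monthly debts = (5,095 + 70 + 4,390) = 9,555. DTI = 9,555/24,000 = 39.8% ≤ 43%
Loan-to-value = 574,600/726,000 = 79.1% — pass (95% max)
Credit 748 → row 740+; LTV 79.1% → column 69.01–80%. Grid cell → 9.825%.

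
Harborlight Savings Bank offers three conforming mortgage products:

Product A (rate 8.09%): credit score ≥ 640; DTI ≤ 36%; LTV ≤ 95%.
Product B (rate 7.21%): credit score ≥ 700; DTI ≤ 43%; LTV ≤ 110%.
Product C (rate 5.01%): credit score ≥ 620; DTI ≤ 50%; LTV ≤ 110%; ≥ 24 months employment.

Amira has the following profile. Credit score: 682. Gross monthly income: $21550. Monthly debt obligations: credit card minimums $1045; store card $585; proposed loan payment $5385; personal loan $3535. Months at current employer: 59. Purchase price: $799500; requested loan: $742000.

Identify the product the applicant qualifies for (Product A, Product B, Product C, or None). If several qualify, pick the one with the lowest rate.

Total debts = (1,045 + 585 + 5,385 + 3,535) = 10,550; DTI = 10,550/21,550 = 49%.
LTV = 742,000/799,500 = 92.8%.
Product A: score 682 ≥ 640; DTI 49% > 36%; LTV 92.8% ≤ 95% → does not qualify.
Product B: score 682 < 700; DTI 49% > 43%; LTV 92.8% ≤ 110% → does not qualify.
Product C: score 682 ≥ 620; DTI 49% ≤ 50%; LTV 92.8% ≤ 110%; employment 59 ≥ 24 mo → qualifies.

Product C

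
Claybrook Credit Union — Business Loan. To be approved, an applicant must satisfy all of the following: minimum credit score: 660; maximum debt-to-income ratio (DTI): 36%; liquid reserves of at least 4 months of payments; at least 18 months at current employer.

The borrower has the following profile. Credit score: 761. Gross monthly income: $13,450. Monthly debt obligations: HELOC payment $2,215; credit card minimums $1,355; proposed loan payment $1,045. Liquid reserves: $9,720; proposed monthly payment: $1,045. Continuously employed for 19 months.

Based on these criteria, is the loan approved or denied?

Credit score 761 ≥ 660 (meets)
Total monthly debts = (2,215 + 1,355 + 1,045) = 4,615. Debt-to-income = 4,615/13,450 = 34.3% — meets 36% limit
Liquid reserves cover 9,720/1,045 = 9.3 months — ≥ 4 required
Employment 19 ≥ 18 months
All criteria satisfied.

Approved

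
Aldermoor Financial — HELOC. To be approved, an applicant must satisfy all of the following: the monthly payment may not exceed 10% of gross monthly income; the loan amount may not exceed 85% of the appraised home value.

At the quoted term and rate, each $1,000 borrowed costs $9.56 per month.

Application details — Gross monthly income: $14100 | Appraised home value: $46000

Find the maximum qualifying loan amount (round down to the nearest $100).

$39,100

Payment cap: 10% × $14,100 = $1,410/month.
At $9.56 per $1,000, that supports 1,410/9.56 × 1,000 ≈ $147,489 → $147,400.
LTV cap: 85% × $46,000 = $39,100 → $39,100.
Binding constraint: loan-to-value.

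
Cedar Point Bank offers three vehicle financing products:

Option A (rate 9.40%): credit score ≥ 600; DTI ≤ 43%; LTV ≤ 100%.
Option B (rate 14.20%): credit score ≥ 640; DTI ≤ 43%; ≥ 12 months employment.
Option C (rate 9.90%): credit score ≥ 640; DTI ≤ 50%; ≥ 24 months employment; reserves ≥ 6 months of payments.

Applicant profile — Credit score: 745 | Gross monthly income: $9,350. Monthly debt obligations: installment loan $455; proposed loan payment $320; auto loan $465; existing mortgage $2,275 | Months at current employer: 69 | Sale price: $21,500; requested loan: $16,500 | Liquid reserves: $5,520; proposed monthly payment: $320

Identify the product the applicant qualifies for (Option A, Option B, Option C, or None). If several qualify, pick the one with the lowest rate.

Option A

Total debts = (455 + 320 + 465 + 2,275) = 3,515; DTI = 3,515/9,350 = 37.6%.
LTV = 16,500/21,500 = 76.7%.
Reserves = 5,520/320 = 17.2 months.
Option A: score 745 ≥ 600; DTI 37.6% ≤ 43%; LTV 76.7% ≤ 100% → qualifies.
Option B: score 745 ≥ 640; DTI 37.6% ≤ 43%; employment 69 ≥ 12 mo → qualifies.
Option C: score 745 ≥ 640; DTI 37.6% ≤ 50%; employment 69 ≥ 24 mo; reserves 17.2 ≥ 6 mo → qualifies.
Qualifying: Option A, Option B, Option C. Lowest rate is 9.40% → Option A.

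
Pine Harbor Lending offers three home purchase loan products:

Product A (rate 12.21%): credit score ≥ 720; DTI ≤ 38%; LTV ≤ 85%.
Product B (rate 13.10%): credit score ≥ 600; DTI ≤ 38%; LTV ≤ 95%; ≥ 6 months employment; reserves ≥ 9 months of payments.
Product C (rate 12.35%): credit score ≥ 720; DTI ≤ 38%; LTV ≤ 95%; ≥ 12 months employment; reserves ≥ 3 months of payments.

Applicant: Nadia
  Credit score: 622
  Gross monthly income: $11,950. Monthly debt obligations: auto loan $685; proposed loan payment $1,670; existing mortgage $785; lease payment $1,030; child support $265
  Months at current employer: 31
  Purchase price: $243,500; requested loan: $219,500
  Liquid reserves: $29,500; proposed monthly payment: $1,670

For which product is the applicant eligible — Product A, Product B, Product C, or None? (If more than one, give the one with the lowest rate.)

Total debts = (685 + 1,670 + 785 + 1,030 + 265) = 4,435; DTI = 4,435/11,950 = 37.1%.
LTV = 219,500/243,500 = 90.1%.
Reserves = 29,500/1,670 = 17.7 months.
Product A: score 622 < 720; DTI 37.1% ≤ 38%; LTV 90.1% > 85% → does not qualify.
Product B: score 622 ≥ 600; DTI 37.1% ≤ 38%; LTV 90.1% ≤ 95%; employment 31 ≥ 6 mo; reserves 17.7 ≥ 9 mo → qualifies.
Product C: score 622 < 720; DTI 37.1% ≤ 38%; LTV 90.1% ≤ 95%; employment 31 ≥ 12 mo; reserves 17.7 ≥ 3 mo → does not qualify.

Product B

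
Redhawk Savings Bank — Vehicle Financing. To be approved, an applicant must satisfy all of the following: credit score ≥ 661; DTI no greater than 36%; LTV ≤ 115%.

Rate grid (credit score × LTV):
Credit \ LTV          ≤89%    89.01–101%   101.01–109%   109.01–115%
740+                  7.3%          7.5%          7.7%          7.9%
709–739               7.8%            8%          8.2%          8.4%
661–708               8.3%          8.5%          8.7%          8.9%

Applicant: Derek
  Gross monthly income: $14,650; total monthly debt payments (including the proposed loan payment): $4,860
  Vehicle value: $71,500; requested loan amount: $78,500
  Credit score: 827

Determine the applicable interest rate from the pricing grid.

7.9%

Credit score 827 ≥ 661; DTI: 4,860 ÷ 14,650 = 33.2%, within the 36% cap
LTV: 78,500 ÷ 71,500 = 109.8%, within 115% cap
Credit 827 → row 740+; LTV 109.8% → column 109.01–115%. Grid cell → 7.9%.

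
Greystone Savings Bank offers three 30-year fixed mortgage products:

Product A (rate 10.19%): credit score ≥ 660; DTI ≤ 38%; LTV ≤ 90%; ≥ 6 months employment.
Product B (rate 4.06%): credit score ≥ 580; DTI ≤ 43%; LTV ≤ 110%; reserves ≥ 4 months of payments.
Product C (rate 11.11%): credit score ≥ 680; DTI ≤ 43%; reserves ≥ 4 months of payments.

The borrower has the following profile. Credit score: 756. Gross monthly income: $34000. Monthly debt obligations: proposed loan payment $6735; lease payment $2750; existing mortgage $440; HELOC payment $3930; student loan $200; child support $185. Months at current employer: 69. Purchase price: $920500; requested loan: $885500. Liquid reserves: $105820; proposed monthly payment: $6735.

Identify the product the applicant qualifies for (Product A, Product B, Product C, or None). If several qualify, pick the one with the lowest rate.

Product B

Total debts = (6,735 + 2,750 + 440 + 3,930 + 200 + 185) = 14,240; DTI = 14,240/34,000 = 41.9%.
LTV = 885,500/920,500 = 96.2%.
Reserves = 105,820/6,735 = 15.7 months.
Product A: score 756 ≥ 660; DTI 41.9% > 38%; LTV 96.2% > 90%; employment 69 ≥ 6 mo → does not qualify.
Product B: score 756 ≥ 580; DTI 41.9% ≤ 43%; LTV 96.2% ≤ 110%; reserves 15.7 ≥ 4 mo → qualifies.
Product C: score 756 ≥ 680; DTI 41.9% ≤ 43%; reserves 15.7 ≥ 4 mo → qualifies.
Qualifying: Product B, Product C. Lowest rate is 4.06% → Product B.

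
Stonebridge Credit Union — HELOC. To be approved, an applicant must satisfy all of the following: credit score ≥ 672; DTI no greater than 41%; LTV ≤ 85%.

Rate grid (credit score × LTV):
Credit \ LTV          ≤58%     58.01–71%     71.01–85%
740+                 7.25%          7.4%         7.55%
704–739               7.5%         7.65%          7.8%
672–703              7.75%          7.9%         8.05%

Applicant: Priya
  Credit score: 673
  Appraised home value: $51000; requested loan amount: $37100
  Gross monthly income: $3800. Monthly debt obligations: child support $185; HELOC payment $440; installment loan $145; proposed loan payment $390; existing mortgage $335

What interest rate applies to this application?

8.05%

Credit score 673 ≥ 672; Total monthly debts = (185 + 440 + 145 + 390 + 335) = 1,495. DTI: 1,495 ÷ 3,800 = 39.3%, within the 41% cap
LTV = 37,100/51,000 = 72.7% ≤ 85%
Score 673 is in the 672–703 band; LTV 72.7% is in the 71.01–85% band → 8.05%.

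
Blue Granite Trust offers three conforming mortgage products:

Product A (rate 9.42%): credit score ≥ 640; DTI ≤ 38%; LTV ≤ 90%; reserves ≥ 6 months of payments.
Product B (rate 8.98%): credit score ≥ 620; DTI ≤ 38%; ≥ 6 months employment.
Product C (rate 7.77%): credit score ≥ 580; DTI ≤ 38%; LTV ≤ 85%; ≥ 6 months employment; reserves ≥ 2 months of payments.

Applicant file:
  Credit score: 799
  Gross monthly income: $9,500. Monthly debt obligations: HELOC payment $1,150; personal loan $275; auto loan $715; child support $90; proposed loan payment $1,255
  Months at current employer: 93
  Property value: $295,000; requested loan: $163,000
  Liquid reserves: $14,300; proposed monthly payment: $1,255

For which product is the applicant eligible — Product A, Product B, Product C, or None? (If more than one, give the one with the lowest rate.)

Total debts = (1,150 + 275 + 715 + 90 + 1,255) = 3,485; DTI = 3,485/9,500 = 36.7%.
LTV = 163,000/295,000 = 55.3%.
Reserves = 14,300/1,255 = 11.4 months.
Product A: score 799 ≥ 640; DTI 36.7% ≤ 38%; LTV 55.3% ≤ 90%; reserves 11.4 ≥ 6 mo → qualifies.
Product B: score 799 ≥ 620; DTI 36.7% ≤ 38%; employment 93 ≥ 6 mo → qualifies.
Product C: score 799 ≥ 580; DTI 36.7% ≤ 38%; LTV 55.3% ≤ 85%; employment 93 ≥ 6 mo; reserves 11.4 ≥ 2 mo → qualifies.
Qualifying: Product A, Product B, Product C. Lowest rate is 7.77% → Product C.

Product C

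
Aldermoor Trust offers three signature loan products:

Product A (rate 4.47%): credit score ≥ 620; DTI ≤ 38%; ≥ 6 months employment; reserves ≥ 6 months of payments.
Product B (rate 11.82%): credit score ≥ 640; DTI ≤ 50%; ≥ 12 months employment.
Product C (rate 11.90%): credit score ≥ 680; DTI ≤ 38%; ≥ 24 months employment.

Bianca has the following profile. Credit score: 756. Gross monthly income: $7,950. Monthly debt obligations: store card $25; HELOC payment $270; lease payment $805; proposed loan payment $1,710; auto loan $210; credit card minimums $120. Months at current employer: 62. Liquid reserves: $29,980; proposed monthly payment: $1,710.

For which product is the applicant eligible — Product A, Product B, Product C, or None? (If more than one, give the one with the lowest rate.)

Product B

Total debts = (25 + 270 + 805 + 1,710 + 210 + 120) = 3,140; DTI = 3,140/7,950 = 39.5%.
Reserves = 29,980/1,710 = 17.5 months.
Product A: score 756 ≥ 620; DTI 39.5% > 38%; employment 62 ≥ 6 mo; reserves 17.5 ≥ 6 mo → does not qualify.
Product B: score 756 ≥ 640; DTI 39.5% ≤ 50%; employment 62 ≥ 12 mo → qualifies.
Product C: score 756 ≥ 680; DTI 39.5% > 38%; employment 62 ≥ 24 mo → does not qualify.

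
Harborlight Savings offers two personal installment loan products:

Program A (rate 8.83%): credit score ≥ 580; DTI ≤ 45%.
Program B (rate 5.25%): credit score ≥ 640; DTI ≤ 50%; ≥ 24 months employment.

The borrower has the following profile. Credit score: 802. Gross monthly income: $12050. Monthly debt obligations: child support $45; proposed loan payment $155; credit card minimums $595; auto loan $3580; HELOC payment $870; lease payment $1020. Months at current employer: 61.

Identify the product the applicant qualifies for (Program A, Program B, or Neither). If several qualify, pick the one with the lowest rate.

Total debts = (45 + 155 + 595 + 3,580 + 870 + 1,020) = 6,265; DTI = 6,265/12,050 = 52%.
Program A: score 802 ≥ 580; DTI 52% > 45% → does not qualify.
Program B: score 802 ≥ 640; DTI 52% > 50%; employment 61 ≥ 24 mo → does not qualify.

Neither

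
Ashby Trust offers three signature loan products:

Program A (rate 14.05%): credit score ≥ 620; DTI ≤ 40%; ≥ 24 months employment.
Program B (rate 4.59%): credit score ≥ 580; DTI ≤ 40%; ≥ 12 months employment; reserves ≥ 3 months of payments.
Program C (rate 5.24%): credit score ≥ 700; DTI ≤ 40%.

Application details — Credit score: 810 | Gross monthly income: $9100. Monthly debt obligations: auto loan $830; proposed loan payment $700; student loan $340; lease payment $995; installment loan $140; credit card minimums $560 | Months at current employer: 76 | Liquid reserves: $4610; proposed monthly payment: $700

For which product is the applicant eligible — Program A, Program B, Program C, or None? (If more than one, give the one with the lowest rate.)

Total debts = (830 + 700 + 340 + 995 + 140 + 560) = 3,565; DTI = 3,565/9,100 = 39.2%.
Reserves = 4,610/700 = 6.6 months.
Program A: score 810 ≥ 620; DTI 39.2% ≤ 40%; employment 76 ≥ 24 mo → qualifies.
Program B: score 810 ≥ 580; DTI 39.2% ≤ 40%; employment 76 ≥ 12 mo; reserves 6.6 ≥ 3 mo → qualifies.
Program C: score 810 ≥ 700; DTI 39.2% ≤ 40% → qualifies.
Qualifying: Program A, Program B, Program C. Lowest rate is 4.59% → Program B.

Program B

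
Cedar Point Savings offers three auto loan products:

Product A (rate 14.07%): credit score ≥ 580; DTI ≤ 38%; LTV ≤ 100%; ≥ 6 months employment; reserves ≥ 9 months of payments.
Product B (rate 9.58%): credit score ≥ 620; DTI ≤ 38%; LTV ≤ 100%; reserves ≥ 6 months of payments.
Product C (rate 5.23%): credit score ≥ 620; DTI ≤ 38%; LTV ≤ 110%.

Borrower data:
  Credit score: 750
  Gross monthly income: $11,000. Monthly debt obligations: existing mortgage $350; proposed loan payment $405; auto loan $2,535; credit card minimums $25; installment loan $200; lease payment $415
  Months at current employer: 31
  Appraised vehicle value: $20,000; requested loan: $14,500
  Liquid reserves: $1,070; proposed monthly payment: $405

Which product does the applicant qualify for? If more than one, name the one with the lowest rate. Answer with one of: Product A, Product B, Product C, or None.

Product C

Total debts = (350 + 405 + 2,535 + 25 + 200 + 415) = 3,930; DTI = 3,930/11,000 = 35.7%.
LTV = 14,500/20,000 = 72.5%.
Reserves = 1,070/405 = 2.6 months.
Product A: score 750 ≥ 580; DTI 35.7% ≤ 38%; LTV 72.5% ≤ 100%; employment 31 ≥ 6 mo; reserves 2.6 < 9 mo → does not qualify.
Product B: score 750 ≥ 620; DTI 35.7% ≤ 38%; LTV 72.5% ≤ 100%; reserves 2.6 < 6 mo → does not qualify.
Product C: score 750 ≥ 620; DTI 35.7% ≤ 38%; LTV 72.5% ≤ 110% → qualifies.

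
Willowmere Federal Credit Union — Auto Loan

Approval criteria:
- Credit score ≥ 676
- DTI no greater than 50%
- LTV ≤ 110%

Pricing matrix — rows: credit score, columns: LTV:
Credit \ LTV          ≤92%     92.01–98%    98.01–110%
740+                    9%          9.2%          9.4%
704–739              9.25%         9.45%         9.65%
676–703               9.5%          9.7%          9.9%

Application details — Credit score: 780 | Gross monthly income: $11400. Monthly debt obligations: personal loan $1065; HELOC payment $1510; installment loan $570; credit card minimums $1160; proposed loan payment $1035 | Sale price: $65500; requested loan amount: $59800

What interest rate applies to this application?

9%

Credit score 780 ≥ 676; Total monthly debts = (1,065 + 1,510 + 570 + 1,160 + 1,035) = 5,340. DTI = 5,340/11,400 = 46.8% ≤ 50%
LTV = 59,800/65,500 = 91.3% ≤ 110%
Credit 780 → row 740+; LTV 91.3% → column ≤92%. Grid cell → 9%.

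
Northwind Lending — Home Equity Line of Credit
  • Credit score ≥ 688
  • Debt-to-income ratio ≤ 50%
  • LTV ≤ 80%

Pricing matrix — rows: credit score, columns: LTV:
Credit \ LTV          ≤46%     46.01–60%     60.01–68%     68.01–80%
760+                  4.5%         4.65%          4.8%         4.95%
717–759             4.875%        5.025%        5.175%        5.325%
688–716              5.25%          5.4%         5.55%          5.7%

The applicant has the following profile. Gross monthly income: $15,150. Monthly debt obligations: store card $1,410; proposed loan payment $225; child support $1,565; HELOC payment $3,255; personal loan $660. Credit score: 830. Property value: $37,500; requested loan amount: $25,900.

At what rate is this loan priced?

Credit score 830 ≥ 688; Total monthly debts = (1,410 + 225 + 1,565 + 3,255 + 660) = 7,115. DTI = 7,115/15,150 = 47% ≤ 50%
LTV = 25,900/37,500 = 69.1% ≤ 80%
Row: 830 falls in 760+. Column: 69.1% falls in 68.01–80%. Rate = 4.95%.

4.95%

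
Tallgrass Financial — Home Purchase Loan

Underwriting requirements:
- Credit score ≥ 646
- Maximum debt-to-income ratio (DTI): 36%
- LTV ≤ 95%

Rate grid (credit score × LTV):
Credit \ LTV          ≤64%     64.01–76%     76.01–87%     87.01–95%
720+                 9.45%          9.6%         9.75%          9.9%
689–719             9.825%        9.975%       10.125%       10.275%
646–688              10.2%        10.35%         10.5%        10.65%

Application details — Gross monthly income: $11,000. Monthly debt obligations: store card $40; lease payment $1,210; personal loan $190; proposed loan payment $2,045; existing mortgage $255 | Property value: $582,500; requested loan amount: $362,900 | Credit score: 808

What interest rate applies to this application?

9.45%

Credit score 808 ≥ 646; Total monthly debts = (40 + 1,210 + 190 + 2,045 + 255) = 3,740. Debt-to-income = 3,740/11,000 = 34% — meets 36% limit
LTV: 362,900 ÷ 582,500 = 62.3%, within 95% cap
Row: 808 falls in 720+. Column: 62.3% falls in ≤64%. Rate = 9.45%.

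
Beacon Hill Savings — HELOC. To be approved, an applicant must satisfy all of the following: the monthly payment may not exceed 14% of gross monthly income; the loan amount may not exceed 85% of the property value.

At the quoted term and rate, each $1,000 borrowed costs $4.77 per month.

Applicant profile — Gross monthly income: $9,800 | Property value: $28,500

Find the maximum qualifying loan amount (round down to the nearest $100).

Payment cap: 14% × $9,800 = $1,372/month.
At $4.77 per $1,000, that supports 1,372/4.77 × 1,000 ≈ $287,631 → $287,600.
LTV cap: 85% × $28,500 = $24,225 → $24,200.
Binding constraint: loan-to-value.

$24,200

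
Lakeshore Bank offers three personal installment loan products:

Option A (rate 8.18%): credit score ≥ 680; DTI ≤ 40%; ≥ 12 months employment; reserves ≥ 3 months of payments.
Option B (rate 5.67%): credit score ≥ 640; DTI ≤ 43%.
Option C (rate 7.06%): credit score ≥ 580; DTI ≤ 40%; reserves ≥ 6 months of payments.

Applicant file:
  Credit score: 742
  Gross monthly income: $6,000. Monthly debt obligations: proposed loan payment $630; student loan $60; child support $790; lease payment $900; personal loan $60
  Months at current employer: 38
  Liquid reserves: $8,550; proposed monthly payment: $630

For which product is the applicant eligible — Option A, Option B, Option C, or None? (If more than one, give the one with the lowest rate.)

Option B

Total debts = (630 + 60 + 790 + 900 + 60) = 2,440; DTI = 2,440/6,000 = 40.7%.
Reserves = 8,550/630 = 13.6 months.
Option A: score 742 ≥ 680; DTI 40.7% > 40%; employment 38 ≥ 12 mo; reserves 13.6 ≥ 3 mo → does not qualify.
Option B: score 742 ≥ 640; DTI 40.7% ≤ 43% → qualifies.
Option C: score 742 ≥ 580; DTI 40.7% > 40%; reserves 13.6 ≥ 6 mo → does not qualify.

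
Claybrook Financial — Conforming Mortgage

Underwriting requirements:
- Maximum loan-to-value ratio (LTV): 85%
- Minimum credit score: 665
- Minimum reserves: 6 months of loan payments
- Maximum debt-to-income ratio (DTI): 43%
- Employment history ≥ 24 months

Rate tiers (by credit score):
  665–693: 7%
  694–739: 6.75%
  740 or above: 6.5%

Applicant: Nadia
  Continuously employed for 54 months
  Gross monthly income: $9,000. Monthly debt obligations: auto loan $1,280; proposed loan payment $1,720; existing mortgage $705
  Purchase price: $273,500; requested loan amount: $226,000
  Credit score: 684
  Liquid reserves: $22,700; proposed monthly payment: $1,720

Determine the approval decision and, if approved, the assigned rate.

Credit score 684 ≥ 665 (meets minimum)
Total monthly debts = (1,280 + 1,720 + 705) = 3,705. DTI = 3,705/9,000 = 41.2% ≤ 43%
Loan-to-value = 226,000/273,500 = 82.6% — pass (85% max)
Reserves = 22,700/1,720 = 13.2 months ≥ 6
Employment 54 ≥ 24 months
All requirements met. Score 684 falls in the 665–693 tier → 7%.

Approved at 7%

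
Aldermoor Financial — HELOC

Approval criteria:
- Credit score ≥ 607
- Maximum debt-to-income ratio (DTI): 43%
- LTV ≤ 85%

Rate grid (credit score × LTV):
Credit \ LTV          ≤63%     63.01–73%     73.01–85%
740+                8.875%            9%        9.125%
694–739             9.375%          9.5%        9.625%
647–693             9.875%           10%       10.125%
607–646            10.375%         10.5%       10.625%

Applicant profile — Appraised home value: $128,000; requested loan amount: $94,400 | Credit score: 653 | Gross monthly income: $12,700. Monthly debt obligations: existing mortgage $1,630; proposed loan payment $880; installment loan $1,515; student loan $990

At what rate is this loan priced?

10.125%

Credit score 653 ≥ 607; Total monthly debts = (1,630 + 880 + 1,515 + 990) = 5,015. DTI: 5,015 ÷ 12,700 = 39.5%, within the 43% cap
Loan-to-value = 94,400/128,000 = 73.8% — pass (85% max)
Score 653 is in the 647–693 band; LTV 73.8% is in the 73.01–85% band → 10.125%.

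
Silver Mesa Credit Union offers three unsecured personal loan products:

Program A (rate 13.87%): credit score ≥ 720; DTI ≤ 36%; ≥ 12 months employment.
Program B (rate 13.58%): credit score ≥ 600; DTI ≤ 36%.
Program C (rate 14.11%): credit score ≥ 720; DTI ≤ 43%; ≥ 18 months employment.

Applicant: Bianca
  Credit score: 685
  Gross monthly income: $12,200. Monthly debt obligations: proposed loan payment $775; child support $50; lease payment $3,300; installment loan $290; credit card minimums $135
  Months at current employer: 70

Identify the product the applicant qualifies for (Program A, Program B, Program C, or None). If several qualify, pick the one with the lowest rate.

None

Total debts = (775 + 50 + 3,300 + 290 + 135) = 4,550; DTI = 4,550/12,200 = 37.3%.
Program A: score 685 < 720; DTI 37.3% > 36%; employment 70 ≥ 12 mo → does not qualify.
Program B: score 685 ≥ 600; DTI 37.3% > 36% → does not qualify.
Program C: score 685 < 720; DTI 37.3% ≤ 43%; employment 70 ≥ 18 mo → does not qualify.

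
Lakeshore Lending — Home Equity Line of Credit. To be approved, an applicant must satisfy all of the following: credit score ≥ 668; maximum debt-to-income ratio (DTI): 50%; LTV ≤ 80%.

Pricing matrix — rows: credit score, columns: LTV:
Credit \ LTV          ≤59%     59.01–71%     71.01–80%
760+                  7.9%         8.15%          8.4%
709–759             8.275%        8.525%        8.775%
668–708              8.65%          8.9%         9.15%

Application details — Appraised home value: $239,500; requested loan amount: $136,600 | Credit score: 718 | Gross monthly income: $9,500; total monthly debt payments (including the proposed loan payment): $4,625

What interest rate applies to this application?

Credit score 718 ≥ 668; Debt-to-income = 4,625/9,500 = 48.7% — meets 50% limit
Loan-to-value = 136,600/239,500 = 57% — pass (80% max)
Credit 718 → row 709–759; LTV 57% → column ≤59%. Grid cell → 8.275%.

8.275%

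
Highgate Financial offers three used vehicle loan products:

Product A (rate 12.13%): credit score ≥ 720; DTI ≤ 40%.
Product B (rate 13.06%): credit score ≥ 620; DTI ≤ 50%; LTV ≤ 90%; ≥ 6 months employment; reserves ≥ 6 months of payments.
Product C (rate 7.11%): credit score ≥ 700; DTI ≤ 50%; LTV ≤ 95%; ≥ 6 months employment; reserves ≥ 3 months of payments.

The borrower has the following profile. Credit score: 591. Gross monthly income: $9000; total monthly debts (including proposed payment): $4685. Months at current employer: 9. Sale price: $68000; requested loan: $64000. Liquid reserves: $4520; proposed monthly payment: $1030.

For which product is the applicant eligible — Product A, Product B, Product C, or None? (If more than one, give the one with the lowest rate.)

DTI = 4,685/9,000 = 52.1%.
LTV = 64,000/68,000 = 94.1%.
Reserves = 4,520/1,030 = 4.4 months.
Product A: score 591 < 720; DTI 52.1% > 40% → does not qualify.
Product B: score 591 < 620; DTI 52.1% > 50%; LTV 94.1% > 90%; employment 9 ≥ 6 mo; reserves 4.4 < 6 mo → does not qualify.
Product C: score 591 < 700; DTI 52.1% > 50%; LTV 94.1% ≤ 95%; employment 9 ≥ 6 mo; reserves 4.4 ≥ 3 mo → does not qualify.

None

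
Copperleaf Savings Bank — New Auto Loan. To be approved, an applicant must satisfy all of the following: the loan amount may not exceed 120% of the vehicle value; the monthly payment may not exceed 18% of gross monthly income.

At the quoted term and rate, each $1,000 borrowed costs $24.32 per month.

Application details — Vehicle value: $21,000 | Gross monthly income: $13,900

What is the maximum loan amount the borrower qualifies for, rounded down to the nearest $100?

$25,200

Payment cap: 18% × $13,900 = $2,502/month.
At $24.32 per $1,000, that supports 2,502/24.32 × 1,000 ≈ $102,878 → $102,800.
LTV cap: 120% × $21,000 = $25,200 → $25,200.
Binding constraint: loan-to-value.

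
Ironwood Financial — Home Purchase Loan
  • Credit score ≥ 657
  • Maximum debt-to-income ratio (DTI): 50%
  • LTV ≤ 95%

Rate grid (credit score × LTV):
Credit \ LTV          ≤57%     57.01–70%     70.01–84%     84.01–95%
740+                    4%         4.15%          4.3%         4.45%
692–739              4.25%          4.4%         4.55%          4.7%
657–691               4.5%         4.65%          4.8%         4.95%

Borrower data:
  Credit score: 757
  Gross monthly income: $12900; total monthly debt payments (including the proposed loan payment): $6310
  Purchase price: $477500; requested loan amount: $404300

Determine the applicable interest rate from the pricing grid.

4.45%

Credit score 757 ≥ 657; Debt-to-income = 6,310/12,900 = 48.9% — meets 50% limit
Loan-to-value = 404,300/477,500 = 84.7% — pass (95% max)
Credit 757 → row 740+; LTV 84.7% → column 84.01–95%. Grid cell → 4.45%.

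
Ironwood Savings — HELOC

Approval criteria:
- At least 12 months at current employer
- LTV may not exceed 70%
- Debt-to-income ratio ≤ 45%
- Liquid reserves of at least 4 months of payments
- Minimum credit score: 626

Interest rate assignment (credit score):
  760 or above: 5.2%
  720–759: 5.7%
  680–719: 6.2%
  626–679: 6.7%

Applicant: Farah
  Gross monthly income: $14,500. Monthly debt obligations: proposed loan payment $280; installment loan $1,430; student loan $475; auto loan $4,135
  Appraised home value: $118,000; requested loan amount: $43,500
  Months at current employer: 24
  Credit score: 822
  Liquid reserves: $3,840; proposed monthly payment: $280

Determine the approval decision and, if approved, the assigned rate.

Credit score 822 ≥ 626 (meets minimum)
Reserves: 3,840 ÷ 280 = 13.7 months (meets 4-month minimum)
LTV = 43,500/118,000 = 36.9% ≤ 70%
Total monthly debts = (280 + 1,430 + 475 + 4,135) = 6,320. DTI = 6,320/14,500 = 43.6% ≤ 45%
Employment 24 ≥ 12 months
All requirements met. Score 822 falls in the 760 or above tier → 5.2%.

Approved at 5.2%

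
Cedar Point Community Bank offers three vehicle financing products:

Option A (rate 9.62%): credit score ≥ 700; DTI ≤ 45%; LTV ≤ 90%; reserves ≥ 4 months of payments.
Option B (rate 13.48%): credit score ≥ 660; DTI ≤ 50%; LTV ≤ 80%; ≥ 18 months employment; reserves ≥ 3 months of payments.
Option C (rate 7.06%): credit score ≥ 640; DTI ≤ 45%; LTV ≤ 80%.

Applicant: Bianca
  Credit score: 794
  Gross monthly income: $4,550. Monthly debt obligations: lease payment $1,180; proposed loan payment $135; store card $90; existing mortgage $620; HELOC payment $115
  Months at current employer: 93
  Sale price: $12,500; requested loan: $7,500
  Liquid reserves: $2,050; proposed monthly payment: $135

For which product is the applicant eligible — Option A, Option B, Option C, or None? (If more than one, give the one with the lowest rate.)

Option B

Total debts = (1,180 + 135 + 90 + 620 + 115) = 2,140; DTI = 2,140/4,550 = 47%.
LTV = 7,500/12,500 = 60%.
Reserves = 2,050/135 = 15.2 months.
Option A: score 794 ≥ 700; DTI 47% > 45%; LTV 60% ≤ 90%; reserves 15.2 ≥ 4 mo → does not qualify.
Option B: score 794 ≥ 660; DTI 47% ≤ 50%; LTV 60% ≤ 80%; employment 93 ≥ 18 mo; reserves 15.2 ≥ 3 mo → qualifies.
Option C: score 794 ≥ 640; DTI 47% > 45%; LTV 60% ≤ 80% → does not qualify.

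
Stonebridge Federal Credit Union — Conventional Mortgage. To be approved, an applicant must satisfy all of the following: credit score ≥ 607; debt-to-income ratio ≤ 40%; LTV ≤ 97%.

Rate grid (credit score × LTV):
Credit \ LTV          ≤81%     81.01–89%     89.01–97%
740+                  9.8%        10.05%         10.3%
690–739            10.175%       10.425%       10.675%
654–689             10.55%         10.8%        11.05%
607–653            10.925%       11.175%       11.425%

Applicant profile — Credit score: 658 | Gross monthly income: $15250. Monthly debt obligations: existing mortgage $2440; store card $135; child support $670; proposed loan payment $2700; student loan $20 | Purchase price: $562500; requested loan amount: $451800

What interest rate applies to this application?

10.55%

Credit score 658 ≥ 607; Total monthly debts = (2,440 + 135 + 670 + 2,700 + 20) = 5,965. DTI: 5,965 ÷ 15,250 = 39.1%, within the 40% cap
LTV: 451,800 ÷ 562,500 = 80.3%, within 97% cap
Row: 658 falls in 654–689. Column: 80.3% falls in ≤81%. Rate = 10.55%.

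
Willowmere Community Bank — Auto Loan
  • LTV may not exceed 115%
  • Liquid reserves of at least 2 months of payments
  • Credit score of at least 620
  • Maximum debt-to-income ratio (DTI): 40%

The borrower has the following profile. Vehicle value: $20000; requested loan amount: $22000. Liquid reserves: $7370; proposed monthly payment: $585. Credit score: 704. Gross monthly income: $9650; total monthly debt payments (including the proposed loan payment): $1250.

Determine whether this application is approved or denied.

Approved

LTV = 22,000/20,000 = 110% ≤ 115%
Reserves = 7,370/585 = 12.6 months ≥ 2
Credit score 704 ≥ 620 (meets)
DTI = 1,250/9,650 = 13% ≤ 40%
All criteria satisfied.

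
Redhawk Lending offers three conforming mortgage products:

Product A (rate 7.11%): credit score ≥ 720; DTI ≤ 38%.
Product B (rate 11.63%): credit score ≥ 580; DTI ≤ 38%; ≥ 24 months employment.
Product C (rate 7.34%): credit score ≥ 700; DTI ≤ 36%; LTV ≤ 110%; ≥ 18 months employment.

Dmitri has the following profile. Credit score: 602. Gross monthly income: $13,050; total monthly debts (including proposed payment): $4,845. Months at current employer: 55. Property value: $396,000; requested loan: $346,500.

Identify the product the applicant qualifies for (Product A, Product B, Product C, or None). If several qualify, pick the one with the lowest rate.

Product B

DTI = 4,845/13,050 = 37.1%.
LTV = 346,500/396,000 = 87.5%.
Product A: score 602 < 720; DTI 37.1% ≤ 38% → does not qualify.
Product B: score 602 ≥ 580; DTI 37.1% ≤ 38%; employment 55 ≥ 24 mo → qualifies.
Product C: score 602 < 700; DTI 37.1% > 36%; LTV 87.5% ≤ 110%; employment 55 ≥ 18 mo → does not qualify.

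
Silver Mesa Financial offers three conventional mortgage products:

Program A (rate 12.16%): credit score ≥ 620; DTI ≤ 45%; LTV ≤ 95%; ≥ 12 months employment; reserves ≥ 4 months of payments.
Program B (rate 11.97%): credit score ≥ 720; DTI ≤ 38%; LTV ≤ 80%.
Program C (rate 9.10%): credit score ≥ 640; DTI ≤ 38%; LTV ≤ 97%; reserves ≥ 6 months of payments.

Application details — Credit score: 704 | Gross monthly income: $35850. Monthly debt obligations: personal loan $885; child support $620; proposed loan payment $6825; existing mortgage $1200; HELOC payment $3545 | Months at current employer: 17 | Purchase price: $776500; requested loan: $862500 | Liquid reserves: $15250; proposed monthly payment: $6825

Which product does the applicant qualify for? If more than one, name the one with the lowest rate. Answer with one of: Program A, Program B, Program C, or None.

None

Total debts = (885 + 620 + 6,825 + 1,200 + 3,545) = 13,075; DTI = 13,075/35,850 = 36.5%.
LTV = 862,500/776,500 = 111.1%.
Reserves = 15,250/6,825 = 2.2 months.
Program A: score 704 ≥ 620; DTI 36.5% ≤ 45%; LTV 111.1% > 95%; employment 17 ≥ 12 mo; reserves 2.2 < 4 mo → does not qualify.
Program B: score 704 < 720; DTI 36.5% ≤ 38%; LTV 111.1% > 80% → does not qualify.
Program C: score 704 ≥ 640; DTI 36.5% ≤ 38%; LTV 111.1% > 97%; reserves 2.2 < 6 mo → does not qualify.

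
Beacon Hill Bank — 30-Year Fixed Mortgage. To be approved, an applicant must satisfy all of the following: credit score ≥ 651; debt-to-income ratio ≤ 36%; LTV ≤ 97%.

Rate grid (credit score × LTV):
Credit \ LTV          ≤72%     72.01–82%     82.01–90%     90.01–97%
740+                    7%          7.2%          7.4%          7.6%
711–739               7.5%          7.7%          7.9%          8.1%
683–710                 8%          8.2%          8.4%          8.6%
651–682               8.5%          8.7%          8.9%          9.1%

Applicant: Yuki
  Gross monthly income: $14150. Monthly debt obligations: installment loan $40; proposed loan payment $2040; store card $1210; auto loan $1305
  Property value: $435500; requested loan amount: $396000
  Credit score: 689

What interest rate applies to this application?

Credit score 689 ≥ 651; Total monthly debts = (40 + 2,040 + 1,210 + 1,305) = 4,595. DTI: 4,595 ÷ 14,150 = 32.5%, within the 36% cap
LTV = 396,000/435,500 = 90.9% ≤ 97%
Row: 689 falls in 683–710. Column: 90.9% falls in 90.01–97%. Rate = 8.6%.

8.6%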